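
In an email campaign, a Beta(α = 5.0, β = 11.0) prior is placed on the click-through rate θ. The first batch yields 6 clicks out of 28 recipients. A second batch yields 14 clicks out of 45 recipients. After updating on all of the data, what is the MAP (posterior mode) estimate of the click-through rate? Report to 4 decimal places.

0.2759

The Beta prior is conjugate to a Binomial/Bernoulli likelihood; the update adds successes to α and failures to β.
After batch 1: Beta(5.0+6, 11.0+22) = Beta(11.0, 33.0).
After batch 2: Beta(11.0+14, 33.0+31) = Beta(25.0, 64.0).
Mode of Beta(a,b) for a,b>1 is (a−1)/(a+b−2) = 24.0/87.0 = 0.2759.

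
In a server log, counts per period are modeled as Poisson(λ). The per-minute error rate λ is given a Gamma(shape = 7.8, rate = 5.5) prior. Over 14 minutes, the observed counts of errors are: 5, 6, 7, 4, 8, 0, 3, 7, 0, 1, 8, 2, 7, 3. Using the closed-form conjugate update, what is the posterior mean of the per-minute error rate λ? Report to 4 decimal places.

3.5282

With a Gamma(shape α, rate β) prior, the Poisson likelihood is conjugate: the posterior is Gamma(α + ΣXᵢ, β + n).
Sum of counts S = 61 over n = 14 minutes.
Posterior: Gamma(α+S, β+n) = Gamma(7.8+61, 5.5+14) = Gamma(68.8, 19.5).
Posterior mean = α/β = 68.8/19.5 = 3.5282.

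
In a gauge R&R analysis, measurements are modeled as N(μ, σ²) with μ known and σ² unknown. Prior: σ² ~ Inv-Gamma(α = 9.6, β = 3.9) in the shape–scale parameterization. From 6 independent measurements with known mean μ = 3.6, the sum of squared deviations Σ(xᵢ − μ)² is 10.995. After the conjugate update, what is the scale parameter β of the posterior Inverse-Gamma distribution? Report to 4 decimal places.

With known mean μ and an Inverse-Gamma(α, β) prior on σ², the Normal likelihood is conjugate: posterior is Inv-Gamma(α + n/2, β + Σ(xᵢ−μ)²/2).
Posterior: Inv-Gamma(9.6 + 6/2, 3.9 + 10.995/2) = Inv-Gamma(12.60, 9.3975).
Posterior β = 9.3975.

9.3975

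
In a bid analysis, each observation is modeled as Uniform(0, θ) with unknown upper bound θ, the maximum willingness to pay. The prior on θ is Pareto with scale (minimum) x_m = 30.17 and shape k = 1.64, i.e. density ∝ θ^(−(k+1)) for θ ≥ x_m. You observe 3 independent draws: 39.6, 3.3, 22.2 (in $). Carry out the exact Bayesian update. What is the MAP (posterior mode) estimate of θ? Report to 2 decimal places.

A Pareto(scale x_m, shape k) prior on the upper bound θ of Uniform(0, θ) is conjugate: posterior is Pareto(max(x_m, max xᵢ), k + n).
Sample maximum = 39.6; prior scale x_m = 30.17 → posterior scale = max = 39.60.
Posterior shape = 1.64 + 3 = 4.64.
The Pareto density is decreasing on [x_m, ∞), so the mode is x_m = 39.60.

39.60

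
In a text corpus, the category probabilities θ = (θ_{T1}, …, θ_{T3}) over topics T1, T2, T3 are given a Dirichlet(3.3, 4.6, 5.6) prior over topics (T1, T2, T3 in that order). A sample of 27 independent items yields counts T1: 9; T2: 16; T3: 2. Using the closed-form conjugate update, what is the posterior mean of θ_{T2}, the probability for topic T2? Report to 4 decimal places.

0.5086

The Dirichlet prior is conjugate to the Multinomial likelihood: each posterior αⱼ = prior αⱼ + observed count nⱼ.
Posterior concentration: (12.3, 20.6, 7.6), total = 40.5.
E[θ_{T2}|data] = α_{T2}/Σα = 20.6/40.5 = 0.5086.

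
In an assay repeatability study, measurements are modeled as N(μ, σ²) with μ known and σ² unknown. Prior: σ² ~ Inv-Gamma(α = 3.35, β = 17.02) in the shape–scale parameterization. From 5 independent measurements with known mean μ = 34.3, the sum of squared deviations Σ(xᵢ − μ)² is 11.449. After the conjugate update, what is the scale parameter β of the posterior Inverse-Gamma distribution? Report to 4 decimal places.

With known mean μ and an Inverse-Gamma(α, β) prior on σ², the Normal likelihood is conjugate: posterior is Inv-Gamma(α + n/2, β + Σ(xᵢ−μ)²/2).
Posterior: Inv-Gamma(3.35 + 5/2, 17.02 + 11.449/2) = Inv-Gamma(5.85, 22.7445).
Posterior β = 22.7445.

22.7445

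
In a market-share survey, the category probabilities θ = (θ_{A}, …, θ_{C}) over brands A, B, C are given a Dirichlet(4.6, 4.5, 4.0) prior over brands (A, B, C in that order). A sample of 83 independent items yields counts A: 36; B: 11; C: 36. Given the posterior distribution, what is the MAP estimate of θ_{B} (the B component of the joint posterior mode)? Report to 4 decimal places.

0.1557

The Dirichlet prior is conjugate to the Multinomial likelihood: each posterior αⱼ = prior αⱼ + observed count nⱼ.
Posterior concentration: (40.6, 15.5, 40.0), total = 96.1.
Joint mode component: (α_{B}−1)/(Σα−K) = 14.5/93.1 = 0.1557.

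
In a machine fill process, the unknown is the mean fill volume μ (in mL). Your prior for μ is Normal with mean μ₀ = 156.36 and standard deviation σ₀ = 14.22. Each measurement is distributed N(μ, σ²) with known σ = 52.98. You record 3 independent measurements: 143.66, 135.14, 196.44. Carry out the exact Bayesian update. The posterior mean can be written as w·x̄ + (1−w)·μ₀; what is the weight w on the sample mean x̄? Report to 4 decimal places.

0.1777

For Normal data with known variance σ², a Normal(μ₀, σ₀²) prior on μ is conjugate. Posterior precision = 1/σ₀² + n/σ²; posterior mean is the precision-weighted average of μ₀ and x̄.
σ₀² = 14.22² = 202.2084, σ² = 52.98² = 2806.8804. Prior precision 1/σ₀² = 1/202.2084; data precision n/σ² = 3/2806.8804.
w = (n/σ²)/(1/σ₀² + n/σ²) = n·σ₀²/(σ² + n·σ₀²) = 3·202.2084/(2806.8804 + 3·202.2084) = 606.6252/3413.5056 = 0.1777.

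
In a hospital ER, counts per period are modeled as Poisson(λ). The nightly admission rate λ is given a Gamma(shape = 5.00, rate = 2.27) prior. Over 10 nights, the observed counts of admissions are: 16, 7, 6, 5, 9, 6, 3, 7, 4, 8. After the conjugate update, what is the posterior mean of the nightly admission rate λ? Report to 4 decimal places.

6.1940

With a Gamma(shape α, rate β) prior, the Poisson likelihood is conjugate: the posterior is Gamma(α + ΣXᵢ, β + n).
Sum of counts S = 71 over n = 10 nights.
Posterior: Gamma(α+S, β+n) = Gamma(5.00+71, 2.27+10) = Gamma(76.00, 12.27).
Posterior mean = α/β = 76.00/12.27 = 6.1940.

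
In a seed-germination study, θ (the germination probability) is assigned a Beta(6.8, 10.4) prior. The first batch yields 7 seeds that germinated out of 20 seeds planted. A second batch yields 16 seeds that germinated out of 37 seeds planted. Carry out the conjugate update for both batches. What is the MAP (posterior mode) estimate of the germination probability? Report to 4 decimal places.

0.3989

The Beta prior is conjugate to a Binomial/Bernoulli likelihood; the update adds successes to α and failures to β.
After batch 1: Beta(6.8+7, 10.4+13) = Beta(13.8, 23.4).
After batch 2: Beta(13.8+16, 23.4+21) = Beta(29.8, 44.4).
Mode of Beta(a,b) for a,b>1 is (a−1)/(a+b−2) = 28.8/72.2 = 0.3989.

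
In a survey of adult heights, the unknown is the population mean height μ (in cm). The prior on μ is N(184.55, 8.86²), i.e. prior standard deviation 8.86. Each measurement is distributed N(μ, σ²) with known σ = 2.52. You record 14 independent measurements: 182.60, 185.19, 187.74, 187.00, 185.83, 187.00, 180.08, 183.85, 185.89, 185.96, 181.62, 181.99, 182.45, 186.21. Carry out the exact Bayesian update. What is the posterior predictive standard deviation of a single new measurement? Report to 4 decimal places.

For Normal data with known variance σ², a Normal(μ₀, σ₀²) prior on μ is conjugate. Posterior precision = 1/σ₀² + n/σ²; posterior mean is the precision-weighted average of μ₀ and x̄.
σ₀² = 8.86² = 78.4996, σ² = 2.52² = 6.3504; σ² + n·σ₀² = 6.3504 + 14·78.4996 = 1105.3448.
Posterior precision = 1/σ₀² + n/σ² = 1/78.4996 + 14/6.3504 = (σ² + n·σ₀²)/(σ₀²σ²) = 1105.3448/(78.4996·6.3504); posterior variance σₙ² = σ₀²σ²/(σ² + n·σ₀²) = 78.4996·6.3504/1105.3448 = 0.450994.
Predictive variance for one new observation = σₙ² + σ² = 78.4996·6.3504/1105.3448 + 6.3504 = σ²·(σ₀² + 1105.3448)/1105.3448 = 6.3504·1183.8444/1105.3448 = 6.801394; SD = √(6.3504·1183.8444/1105.3448) = 2.6079.

2.6079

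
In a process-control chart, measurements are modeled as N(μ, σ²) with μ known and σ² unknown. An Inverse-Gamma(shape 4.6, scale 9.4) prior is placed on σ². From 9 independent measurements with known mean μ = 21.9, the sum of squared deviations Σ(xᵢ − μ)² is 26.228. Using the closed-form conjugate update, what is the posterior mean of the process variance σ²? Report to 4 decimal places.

2.7795

With known mean μ and an Inverse-Gamma(α, β) prior on σ², the Normal likelihood is conjugate: posterior is Inv-Gamma(α + n/2, β + Σ(xᵢ−μ)²/2).
Posterior: Inv-Gamma(4.6 + 9/2, 9.4 + 26.228/2) = Inv-Gamma(9.10, 22.5140).
E[σ²|data] = β/(α−1) = 22.5140/8.10 = 2.7795.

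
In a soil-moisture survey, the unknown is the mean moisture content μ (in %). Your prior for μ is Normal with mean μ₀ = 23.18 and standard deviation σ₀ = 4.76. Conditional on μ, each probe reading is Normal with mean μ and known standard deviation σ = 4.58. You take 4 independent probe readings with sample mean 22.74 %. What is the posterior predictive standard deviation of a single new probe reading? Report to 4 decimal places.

5.0234

For Normal data with known variance σ², a Normal(μ₀, σ₀²) prior on μ is conjugate. Posterior precision = 1/σ₀² + n/σ²; posterior mean is the precision-weighted average of μ₀ and x̄.
σ₀² = 4.76² = 22.6576, σ² = 4.58² = 20.9764; σ² + n·σ₀² = 20.9764 + 4·22.6576 = 111.6068.
Posterior precision = 1/σ₀² + n/σ² = 1/22.6576 + 4/20.9764 = (σ² + n·σ₀²)/(σ₀²σ²) = 111.6068/(22.6576·20.9764); posterior variance σₙ² = σ₀²σ²/(σ² + n·σ₀²) = 22.6576·20.9764/111.6068 = 4.258476.
Predictive variance for one new observation = σₙ² + σ² = 22.6576·20.9764/111.6068 + 20.9764 = σ²·(σ₀² + 111.6068)/111.6068 = 20.9764·134.2644/111.6068 = 25.234876; SD = √(20.9764·134.2644/111.6068) = 5.0234.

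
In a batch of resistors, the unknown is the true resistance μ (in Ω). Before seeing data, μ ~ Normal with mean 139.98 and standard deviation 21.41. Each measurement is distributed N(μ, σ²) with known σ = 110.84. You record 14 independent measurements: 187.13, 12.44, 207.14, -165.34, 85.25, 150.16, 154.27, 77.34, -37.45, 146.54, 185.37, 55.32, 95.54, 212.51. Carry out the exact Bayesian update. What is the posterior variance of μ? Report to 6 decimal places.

301.103991

For Normal data with known variance σ², a Normal(μ₀, σ₀²) prior on μ is conjugate. Posterior precision = 1/σ₀² + n/σ²; posterior mean is the precision-weighted average of μ₀ and x̄.
σ₀² = 21.41² = 458.3881, σ² = 110.84² = 12285.5056; σ² + n·σ₀² = 12285.5056 + 14·458.3881 = 18702.939.
Posterior precision = 1/σ₀² + n/σ² = 1/458.3881 + 14/12285.5056 = (σ² + n·σ₀²)/(σ₀²σ²) = 18702.939/(458.3881·12285.5056); posterior variance σₙ² = σ₀²σ²/(σ² + n·σ₀²) = 458.3881·12285.5056/18702.939 = 301.103991.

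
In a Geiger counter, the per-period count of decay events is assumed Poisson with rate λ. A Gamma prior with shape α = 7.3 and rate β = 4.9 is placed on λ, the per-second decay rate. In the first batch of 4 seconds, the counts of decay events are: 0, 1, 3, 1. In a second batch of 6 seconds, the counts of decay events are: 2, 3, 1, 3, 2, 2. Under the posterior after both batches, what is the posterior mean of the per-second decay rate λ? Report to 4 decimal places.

1.6980

With a Gamma(shape α, rate β) prior, the Poisson likelihood is conjugate: the posterior is Gamma(α + ΣXᵢ, β + n).
Batch 1: sum of counts S = 5 over n = 4 seconds.
After batch 1: Gamma(α+S, β+n) = Gamma(7.3+5, 4.9+4) = Gamma(12.3, 8.9).
Batch 2: sum of counts S = 13 over n = 6 seconds.
After batch 2: Gamma(α+S, β+n) = Gamma(12.3+13, 8.9+6) = Gamma(25.3, 14.9).
Posterior mean = α/β = 25.3/14.9 = 1.6980.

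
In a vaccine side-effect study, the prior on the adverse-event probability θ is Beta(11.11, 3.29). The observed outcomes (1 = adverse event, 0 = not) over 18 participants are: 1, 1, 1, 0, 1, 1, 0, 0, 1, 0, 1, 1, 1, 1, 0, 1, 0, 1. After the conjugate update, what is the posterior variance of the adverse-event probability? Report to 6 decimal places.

0.006123

The Beta prior is conjugate to a Binomial/Bernoulli likelihood; the update adds successes to α and failures to β.
Posterior: Beta(α+k, β+n−k) = Beta(11.11+12, 3.29+6) = Beta(23.11, 9.29).
Var = αβ/((α+β)²(α+β+1)) = 23.11·9.29/(32.40²·33.40) = 0.006123.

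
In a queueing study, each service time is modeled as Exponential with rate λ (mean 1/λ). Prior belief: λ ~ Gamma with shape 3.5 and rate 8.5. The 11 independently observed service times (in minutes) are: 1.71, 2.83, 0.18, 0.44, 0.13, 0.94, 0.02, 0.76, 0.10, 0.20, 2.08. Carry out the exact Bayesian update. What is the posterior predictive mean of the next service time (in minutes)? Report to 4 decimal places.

1.3252

With a Gamma(shape α, rate β) prior on the exponential rate λ, the posterior after n observations with total T = Σxᵢ is Gamma(α+n, β+T).
Sum of observations T = 9.39 minutes; n = 11.
Posterior: Gamma(3.5+11, 8.5+9.39) = Gamma(14.5, 17.89).
The predictive distribution for the next observation is Lomax; its mean is β/(α−1) = 17.89/13.5 = 1.3252.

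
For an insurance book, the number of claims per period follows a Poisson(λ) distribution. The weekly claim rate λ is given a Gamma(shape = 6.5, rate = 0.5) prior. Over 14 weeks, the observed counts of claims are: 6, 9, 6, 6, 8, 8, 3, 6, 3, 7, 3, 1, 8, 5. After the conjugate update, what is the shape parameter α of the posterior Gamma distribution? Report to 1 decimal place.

85.5

With a Gamma(shape α, rate β) prior, the Poisson likelihood is conjugate: the posterior is Gamma(α + ΣXᵢ, β + n).
Sum of counts S = 79 over n = 14 weeks.
Posterior: Gamma(α+S, β+n) = Gamma(6.5+79, 0.5+14) = Gamma(85.5, 14.5).
Posterior α = 85.5.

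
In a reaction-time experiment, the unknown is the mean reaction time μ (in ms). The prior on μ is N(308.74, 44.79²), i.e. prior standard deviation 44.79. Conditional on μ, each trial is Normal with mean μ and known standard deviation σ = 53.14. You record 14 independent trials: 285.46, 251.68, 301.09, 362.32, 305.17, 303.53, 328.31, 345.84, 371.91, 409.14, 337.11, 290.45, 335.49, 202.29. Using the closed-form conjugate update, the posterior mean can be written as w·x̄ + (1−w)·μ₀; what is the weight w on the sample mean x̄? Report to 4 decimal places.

0.9086

For Normal data with known variance σ², a Normal(μ₀, σ₀²) prior on μ is conjugate. Posterior precision = 1/σ₀² + n/σ²; posterior mean is the precision-weighted average of μ₀ and x̄.
σ₀² = 44.79² = 2006.1441, σ² = 53.14² = 2823.8596. Prior precision 1/σ₀² = 1/2006.1441; data precision n/σ² = 14/2823.8596.
w = (n/σ²)/(1/σ₀² + n/σ²) = n·σ₀²/(σ² + n·σ₀²) = 14·2006.1441/(2823.8596 + 14·2006.1441) = 28086.0174/30909.877 = 0.9086.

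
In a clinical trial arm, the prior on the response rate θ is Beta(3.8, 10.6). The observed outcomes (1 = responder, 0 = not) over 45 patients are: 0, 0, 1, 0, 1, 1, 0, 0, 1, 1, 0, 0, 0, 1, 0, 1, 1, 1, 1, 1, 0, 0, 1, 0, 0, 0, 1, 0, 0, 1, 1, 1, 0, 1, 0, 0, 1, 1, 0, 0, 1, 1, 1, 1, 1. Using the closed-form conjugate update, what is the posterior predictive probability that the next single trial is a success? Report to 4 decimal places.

The Beta prior is conjugate to a Binomial/Bernoulli likelihood; the update adds successes to α and failures to β.
Posterior: Beta(α+k, β+n−k) = Beta(3.8+24, 10.6+21) = Beta(27.8, 31.6).
For a single future Bernoulli trial, P(success | data) = α/(α+β) = 0.4680.

0.4680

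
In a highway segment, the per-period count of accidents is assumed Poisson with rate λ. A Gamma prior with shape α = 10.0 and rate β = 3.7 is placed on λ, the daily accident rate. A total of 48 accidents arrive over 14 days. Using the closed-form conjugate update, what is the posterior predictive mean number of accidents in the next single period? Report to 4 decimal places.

With a Gamma(shape α, rate β) prior, the Poisson likelihood is conjugate: the posterior is Gamma(α + ΣXᵢ, β + n).
Posterior: Gamma(α+S, β+n) = Gamma(10.0+48, 3.7+14) = Gamma(58.0, 17.7).
The predictive distribution for one future period is NegBinom with mean α/β = 3.2768.

3.2768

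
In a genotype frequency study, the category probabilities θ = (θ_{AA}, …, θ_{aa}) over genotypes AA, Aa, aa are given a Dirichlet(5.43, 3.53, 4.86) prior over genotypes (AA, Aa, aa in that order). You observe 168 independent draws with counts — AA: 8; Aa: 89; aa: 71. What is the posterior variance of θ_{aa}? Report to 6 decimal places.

The Dirichlet prior is conjugate to the Multinomial likelihood: each posterior αⱼ = prior αⱼ + observed count nⱼ.
Posterior concentration: (13.43, 92.53, 75.86), total = 181.82.
Var[θ_j] = α_j(Σα−α_j)/((Σα)²(Σα+1)) = 75.86·105.96/(181.82²·182.82) = 0.001330.

0.001330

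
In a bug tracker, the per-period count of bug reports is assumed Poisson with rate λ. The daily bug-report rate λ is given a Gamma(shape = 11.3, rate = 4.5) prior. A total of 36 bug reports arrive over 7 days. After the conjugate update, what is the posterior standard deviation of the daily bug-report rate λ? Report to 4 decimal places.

0.5980

With a Gamma(shape α, rate β) prior, the Poisson likelihood is conjugate: the posterior is Gamma(α + ΣXᵢ, β + n).
Posterior: Gamma(α+S, β+n) = Gamma(11.3+36, 4.5+7) = Gamma(47.3, 11.5).
SD = √α/β = √47.3/11.5 = 0.5980.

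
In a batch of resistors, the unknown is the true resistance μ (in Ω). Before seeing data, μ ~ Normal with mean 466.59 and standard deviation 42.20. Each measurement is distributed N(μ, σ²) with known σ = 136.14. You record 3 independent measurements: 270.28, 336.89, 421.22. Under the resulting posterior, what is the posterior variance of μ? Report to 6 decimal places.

For Normal data with known variance σ², a Normal(μ₀, σ₀²) prior on μ is conjugate. Posterior precision = 1/σ₀² + n/σ²; posterior mean is the precision-weighted average of μ₀ and x̄.
σ₀² = 42.20² = 1780.84, σ² = 136.14² = 18534.0996; σ² + n·σ₀² = 18534.0996 + 3·1780.84 = 23876.6196.
Posterior precision = 1/σ₀² + n/σ² = 1/1780.84 + 3/18534.0996 = (σ² + n·σ₀²)/(σ₀²σ²) = 23876.6196/(1780.84·18534.0996); posterior variance σₙ² = σ₀²σ²/(σ² + n·σ₀²) = 1780.84·18534.0996/23876.6196 = 1382.367625.

1382.367625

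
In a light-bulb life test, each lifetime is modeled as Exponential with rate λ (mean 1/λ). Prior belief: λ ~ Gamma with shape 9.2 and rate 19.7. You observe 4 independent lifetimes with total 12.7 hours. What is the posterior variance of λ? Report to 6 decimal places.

With a Gamma(shape α, rate β) prior on the exponential rate λ, the posterior after n observations with total T = Σxᵢ is Gamma(α+n, β+T).
Posterior: Gamma(9.2+4, 19.7+12.7) = Gamma(13.2, 32.4).
Var = α/β² = 0.012574.

0.012574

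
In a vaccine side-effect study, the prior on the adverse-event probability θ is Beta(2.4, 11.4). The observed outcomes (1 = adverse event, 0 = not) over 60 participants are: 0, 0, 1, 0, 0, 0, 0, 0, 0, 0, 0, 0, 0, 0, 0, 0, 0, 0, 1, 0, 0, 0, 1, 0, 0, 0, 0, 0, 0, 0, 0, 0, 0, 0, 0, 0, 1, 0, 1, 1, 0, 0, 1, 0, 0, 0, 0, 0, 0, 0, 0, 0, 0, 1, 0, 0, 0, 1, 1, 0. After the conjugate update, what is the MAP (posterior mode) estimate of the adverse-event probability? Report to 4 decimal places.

0.1588

The Beta prior is conjugate to a Binomial/Bernoulli likelihood; the update adds successes to α and failures to β.
Posterior: Beta(α+k, β+n−k) = Beta(2.4+10, 11.4+50) = Beta(12.4, 61.4).
Mode of Beta(a,b) for a,b>1 is (a−1)/(a+b−2) = 11.4/71.8 = 0.1588.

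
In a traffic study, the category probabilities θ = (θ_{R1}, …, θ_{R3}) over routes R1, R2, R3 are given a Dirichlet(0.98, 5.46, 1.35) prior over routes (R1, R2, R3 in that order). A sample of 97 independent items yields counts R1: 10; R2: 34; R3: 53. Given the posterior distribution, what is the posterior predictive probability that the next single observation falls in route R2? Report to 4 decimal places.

0.3766

The Dirichlet prior is conjugate to the Multinomial likelihood: each posterior αⱼ = prior αⱼ + observed count nⱼ.
Posterior concentration: (10.98, 39.46, 54.35), total = 104.79.
P(next = R2 | data) = α_{R2}/Σα = 0.3766.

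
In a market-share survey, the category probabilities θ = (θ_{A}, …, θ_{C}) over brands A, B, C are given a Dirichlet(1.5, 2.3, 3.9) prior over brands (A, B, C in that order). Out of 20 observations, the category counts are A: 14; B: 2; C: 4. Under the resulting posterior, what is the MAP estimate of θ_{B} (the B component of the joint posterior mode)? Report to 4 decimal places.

0.1336

The Dirichlet prior is conjugate to the Multinomial likelihood: each posterior αⱼ = prior αⱼ + observed count nⱼ.
Posterior concentration: (15.5, 4.3, 7.9), total = 27.7.
Joint mode component: (α_{B}−1)/(Σα−K) = 3.3/24.7 = 0.1336.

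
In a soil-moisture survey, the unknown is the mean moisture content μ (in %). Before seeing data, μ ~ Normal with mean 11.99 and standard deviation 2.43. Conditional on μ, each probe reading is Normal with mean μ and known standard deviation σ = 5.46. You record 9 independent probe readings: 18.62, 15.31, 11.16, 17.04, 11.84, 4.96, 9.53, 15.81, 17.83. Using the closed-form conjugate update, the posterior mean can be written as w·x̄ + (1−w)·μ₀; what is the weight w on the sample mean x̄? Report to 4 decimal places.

For Normal data with known variance σ², a Normal(μ₀, σ₀²) prior on μ is conjugate. Posterior precision = 1/σ₀² + n/σ²; posterior mean is the precision-weighted average of μ₀ and x̄.
σ₀² = 2.43² = 5.9049, σ² = 5.46² = 29.8116. Prior precision 1/σ₀² = 1/5.9049; data precision n/σ² = 9/29.8116.
w = (n/σ²)/(1/σ₀² + n/σ²) = n·σ₀²/(σ² + n·σ₀²) = 9·5.9049/(29.8116 + 9·5.9049) = 53.1441/82.9557 = 0.6406.

0.6406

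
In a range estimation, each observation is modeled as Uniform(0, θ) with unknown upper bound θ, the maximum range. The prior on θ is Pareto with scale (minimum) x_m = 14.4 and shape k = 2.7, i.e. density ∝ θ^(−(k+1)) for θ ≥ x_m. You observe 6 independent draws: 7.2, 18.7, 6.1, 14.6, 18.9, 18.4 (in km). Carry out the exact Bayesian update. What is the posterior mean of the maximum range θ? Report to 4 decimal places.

21.3545

A Pareto(scale x_m, shape k) prior on the upper bound θ of Uniform(0, θ) is conjugate: posterior is Pareto(max(x_m, max xᵢ), k + n).
Sample maximum = 18.9; prior scale x_m = 14.4 → posterior scale = max = 18.9.
Posterior shape = 2.7 + 6 = 8.7.
E[θ|data] = k·x_m/(k−1) = 8.7·18.9/7.7 = 21.3545.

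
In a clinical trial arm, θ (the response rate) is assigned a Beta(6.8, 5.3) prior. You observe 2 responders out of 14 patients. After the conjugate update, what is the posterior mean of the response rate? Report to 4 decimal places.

0.3372

The Beta prior is conjugate to a Binomial/Bernoulli likelihood; the update adds successes to α and failures to β.
Posterior: Beta(α+k, β+n−k) = Beta(6.8+2, 5.3+12) = Beta(8.8, 17.3).
Posterior mean = α/(α+β) = 8.8/26.1 = 0.3372.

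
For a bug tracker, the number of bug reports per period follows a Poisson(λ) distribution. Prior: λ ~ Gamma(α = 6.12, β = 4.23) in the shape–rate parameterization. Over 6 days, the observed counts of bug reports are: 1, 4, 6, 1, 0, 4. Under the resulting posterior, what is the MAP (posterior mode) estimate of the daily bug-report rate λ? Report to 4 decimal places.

2.0645

With a Gamma(shape α, rate β) prior, the Poisson likelihood is conjugate: the posterior is Gamma(α + ΣXᵢ, β + n).
Sum of counts S = 16 over n = 6 days.
Posterior: Gamma(α+S, β+n) = Gamma(6.12+16, 4.23+6) = Gamma(22.12, 10.23).
Mode of Gamma(α,β) for α≥1 is (α−1)/β = 21.12/10.23 = 2.0645.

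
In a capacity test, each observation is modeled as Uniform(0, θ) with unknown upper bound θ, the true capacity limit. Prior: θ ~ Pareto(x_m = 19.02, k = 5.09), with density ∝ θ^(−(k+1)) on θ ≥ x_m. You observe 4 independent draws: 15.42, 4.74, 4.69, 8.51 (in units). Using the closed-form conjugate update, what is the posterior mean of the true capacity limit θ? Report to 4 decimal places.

21.3711

A Pareto(scale x_m, shape k) prior on the upper bound θ of Uniform(0, θ) is conjugate: posterior is Pareto(max(x_m, max xᵢ), k + n).
Sample maximum = 15.42; prior scale x_m = 19.02 → posterior scale = max = 19.02.
Posterior shape = 5.09 + 4 = 9.09.
E[θ|data] = k·x_m/(k−1) = 9.09·19.02/8.09 = 21.3711.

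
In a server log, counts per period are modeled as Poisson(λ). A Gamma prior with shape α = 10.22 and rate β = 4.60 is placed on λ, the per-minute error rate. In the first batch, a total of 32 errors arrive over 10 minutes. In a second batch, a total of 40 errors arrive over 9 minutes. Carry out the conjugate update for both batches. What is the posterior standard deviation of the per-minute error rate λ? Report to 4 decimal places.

With a Gamma(shape α, rate β) prior, the Poisson likelihood is conjugate: the posterior is Gamma(α + ΣXᵢ, β + n).
After batch 1: Gamma(α+S, β+n) = Gamma(10.22+32, 4.60+10) = Gamma(42.22, 14.60).
After batch 2: Gamma(α+S, β+n) = Gamma(42.22+40, 14.60+9) = Gamma(82.22, 23.60).
SD = √α/β = √82.22/23.60 = 0.3842.

0.3842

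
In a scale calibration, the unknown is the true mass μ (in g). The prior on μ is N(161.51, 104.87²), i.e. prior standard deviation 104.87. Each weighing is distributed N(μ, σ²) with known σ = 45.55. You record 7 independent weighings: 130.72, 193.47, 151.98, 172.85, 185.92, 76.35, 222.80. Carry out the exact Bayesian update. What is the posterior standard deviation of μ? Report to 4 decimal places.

16.9889

For Normal data with known variance σ², a Normal(μ₀, σ₀²) prior on μ is conjugate. Posterior precision = 1/σ₀² + n/σ²; posterior mean is the precision-weighted average of μ₀ and x̄.
σ₀² = 104.87² = 10997.7169, σ² = 45.55² = 2074.8025; σ² + n·σ₀² = 2074.8025 + 7·10997.7169 = 79058.8208.
Posterior precision = 1/σ₀² + n/σ² = 1/10997.7169 + 7/2074.8025 = (σ² + n·σ₀²)/(σ₀²σ²) = 79058.8208/(10997.7169·2074.8025); posterior variance σₙ² = σ₀²σ²/(σ² + n·σ₀²) = 10997.7169·2074.8025/79058.8208 = 288.621691.
Posterior SD = √σₙ² = √(10997.7169·2074.8025/79058.8208) = 16.9889.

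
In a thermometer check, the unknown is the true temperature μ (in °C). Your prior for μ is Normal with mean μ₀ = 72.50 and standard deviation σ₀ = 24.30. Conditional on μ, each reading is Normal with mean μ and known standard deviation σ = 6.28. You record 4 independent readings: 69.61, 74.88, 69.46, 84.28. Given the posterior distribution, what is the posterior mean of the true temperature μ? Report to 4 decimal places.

74.5237

For Normal data with known variance σ², a Normal(μ₀, σ₀²) prior on μ is conjugate. Posterior precision = 1/σ₀² + n/σ²; posterior mean is the precision-weighted average of μ₀ and x̄.
Σxᵢ = 69.61 + 74.88 + 69.46 + 84.28 = 298.23, so n·x̄ = 298.23.
σ₀² = 24.30² = 590.49, σ² = 6.28² = 39.4384; σ² + n·σ₀² = 39.4384 + 4·590.49 = 2401.3984.
Posterior mean = (μ₀/σ₀² + n·x̄/σ²)/(1/σ₀² + n/σ²) = (σ²·μ₀ + σ₀²·n·x̄)/(σ² + n·σ₀²) = (39.4384·72.50 + 590.49·298.23)/2401.3984 = 178961.1167/2401.3984 = 74.5237.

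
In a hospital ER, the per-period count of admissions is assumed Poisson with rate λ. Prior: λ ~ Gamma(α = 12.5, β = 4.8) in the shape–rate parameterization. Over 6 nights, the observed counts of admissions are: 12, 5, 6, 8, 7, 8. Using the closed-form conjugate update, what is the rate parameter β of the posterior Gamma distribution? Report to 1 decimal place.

10.8

With a Gamma(shape α, rate β) prior, the Poisson likelihood is conjugate: the posterior is Gamma(α + ΣXᵢ, β + n).
Sum of counts S = 46 over n = 6 nights.
Posterior: Gamma(α+S, β+n) = Gamma(12.5+46, 4.8+6) = Gamma(58.5, 10.8).
Posterior β = 10.8.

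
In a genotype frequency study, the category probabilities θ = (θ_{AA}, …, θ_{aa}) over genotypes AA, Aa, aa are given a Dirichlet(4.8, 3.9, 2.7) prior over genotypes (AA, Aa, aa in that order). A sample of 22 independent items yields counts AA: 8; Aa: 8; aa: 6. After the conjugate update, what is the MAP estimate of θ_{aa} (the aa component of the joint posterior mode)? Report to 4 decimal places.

0.2533

The Dirichlet prior is conjugate to the Multinomial likelihood: each posterior αⱼ = prior αⱼ + observed count nⱼ.
Posterior concentration: (12.8, 11.9, 8.7), total = 33.4.
Joint mode component: (α_{aa}−1)/(Σα−K) = 7.7/30.4 = 0.2533.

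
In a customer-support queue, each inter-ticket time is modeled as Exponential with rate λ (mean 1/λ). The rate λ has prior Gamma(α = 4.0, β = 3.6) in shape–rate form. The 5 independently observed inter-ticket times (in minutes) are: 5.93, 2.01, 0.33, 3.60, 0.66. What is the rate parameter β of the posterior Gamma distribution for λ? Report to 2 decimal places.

16.13

With a Gamma(shape α, rate β) prior on the exponential rate λ, the posterior after n observations with total T = Σxᵢ is Gamma(α+n, β+T).
Sum of observations T = 12.53 minutes; n = 5.
Posterior: Gamma(4.0+5, 3.6+12.53) = Gamma(9.0, 16.13).
Posterior β = 16.13.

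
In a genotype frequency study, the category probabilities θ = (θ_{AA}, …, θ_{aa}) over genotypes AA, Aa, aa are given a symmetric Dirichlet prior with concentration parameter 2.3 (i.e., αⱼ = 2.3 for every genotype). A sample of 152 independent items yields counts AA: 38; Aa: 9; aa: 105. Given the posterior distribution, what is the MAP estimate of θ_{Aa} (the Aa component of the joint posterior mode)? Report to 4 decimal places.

0.0661

The Dirichlet prior is conjugate to the Multinomial likelihood: each posterior αⱼ = prior αⱼ + observed count nⱼ.
Posterior concentration: (40.3, 11.3, 107.3), total = 158.9.
Joint mode component: (α_{Aa}−1)/(Σα−K) = 10.3/155.9 = 0.0661.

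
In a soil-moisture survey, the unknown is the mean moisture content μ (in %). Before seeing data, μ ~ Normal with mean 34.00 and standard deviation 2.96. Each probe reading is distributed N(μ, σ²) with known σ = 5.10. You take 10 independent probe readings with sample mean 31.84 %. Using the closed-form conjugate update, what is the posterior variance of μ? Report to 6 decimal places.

2.005608

For Normal data with known variance σ², a Normal(μ₀, σ₀²) prior on μ is conjugate. Posterior precision = 1/σ₀² + n/σ²; posterior mean is the precision-weighted average of μ₀ and x̄.
σ₀² = 2.96² = 8.7616, σ² = 5.10² = 26.01; σ² + n·σ₀² = 26.01 + 10·8.7616 = 113.626.
Posterior precision = 1/σ₀² + n/σ² = 1/8.7616 + 10/26.01 = (σ² + n·σ₀²)/(σ₀²σ²) = 113.626/(8.7616·26.01); posterior variance σₙ² = σ₀²σ²/(σ² + n·σ₀²) = 8.7616·26.01/113.626 = 2.005608.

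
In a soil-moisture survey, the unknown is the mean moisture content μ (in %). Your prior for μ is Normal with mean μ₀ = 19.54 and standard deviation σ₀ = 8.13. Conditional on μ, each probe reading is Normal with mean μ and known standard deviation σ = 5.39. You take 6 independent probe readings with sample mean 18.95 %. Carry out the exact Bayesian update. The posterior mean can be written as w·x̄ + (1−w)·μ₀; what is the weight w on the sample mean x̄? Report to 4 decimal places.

For Normal data with known variance σ², a Normal(μ₀, σ₀²) prior on μ is conjugate. Posterior precision = 1/σ₀² + n/σ²; posterior mean is the precision-weighted average of μ₀ and x̄.
σ₀² = 8.13² = 66.0969, σ² = 5.39² = 29.0521. Prior precision 1/σ₀² = 1/66.0969; data precision n/σ² = 6/29.0521.
w = (n/σ²)/(1/σ₀² + n/σ²) = n·σ₀²/(σ² + n·σ₀²) = 6·66.0969/(29.0521 + 6·66.0969) = 396.5814/425.6335 = 0.9317.

0.9317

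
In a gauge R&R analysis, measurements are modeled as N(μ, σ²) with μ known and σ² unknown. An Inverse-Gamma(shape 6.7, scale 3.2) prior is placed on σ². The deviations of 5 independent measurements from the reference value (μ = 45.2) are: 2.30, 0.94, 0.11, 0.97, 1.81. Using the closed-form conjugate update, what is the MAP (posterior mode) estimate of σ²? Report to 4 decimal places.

0.8237

With known mean μ and an Inverse-Gamma(α, β) prior on σ², the Normal likelihood is conjugate: posterior is Inv-Gamma(α + n/2, β + Σ(xᵢ−μ)²/2).
Σ(xᵢ−μ)² = (2.30)² + (0.94)² + (0.11)² + (0.97)² + (1.81)² = 10.4027.
Posterior: Inv-Gamma(6.7 + 5/2, 3.2 + 10.4027/2) = Inv-Gamma(9.20, 8.40135).
Mode = β/(α+1) = 8.40135/10.20 = 0.8237.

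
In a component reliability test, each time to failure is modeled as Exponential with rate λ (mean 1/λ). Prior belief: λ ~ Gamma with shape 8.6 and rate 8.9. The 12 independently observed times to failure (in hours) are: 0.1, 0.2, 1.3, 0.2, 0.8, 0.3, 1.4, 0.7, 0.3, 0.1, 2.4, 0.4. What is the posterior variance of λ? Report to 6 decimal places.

0.070449

With a Gamma(shape α, rate β) prior on the exponential rate λ, the posterior after n observations with total T = Σxᵢ is Gamma(α+n, β+T).
Sum of observations T = 8.2 hours; n = 12.
Posterior: Gamma(8.6+12, 8.9+8.2) = Gamma(20.6, 17.1).
Var = α/β² = 0.070449.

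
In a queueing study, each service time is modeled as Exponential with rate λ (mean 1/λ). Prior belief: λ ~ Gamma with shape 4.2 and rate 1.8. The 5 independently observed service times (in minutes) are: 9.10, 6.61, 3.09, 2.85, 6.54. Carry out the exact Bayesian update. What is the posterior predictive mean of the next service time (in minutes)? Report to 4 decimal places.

3.6573

With a Gamma(shape α, rate β) prior on the exponential rate λ, the posterior after n observations with total T = Σxᵢ is Gamma(α+n, β+T).
Sum of observations T = 28.19 minutes; n = 5.
Posterior: Gamma(4.2+5, 1.8+28.19) = Gamma(9.2, 29.99).
The predictive distribution for the next observation is Lomax; its mean is β/(α−1) = 29.99/8.2 = 3.6573.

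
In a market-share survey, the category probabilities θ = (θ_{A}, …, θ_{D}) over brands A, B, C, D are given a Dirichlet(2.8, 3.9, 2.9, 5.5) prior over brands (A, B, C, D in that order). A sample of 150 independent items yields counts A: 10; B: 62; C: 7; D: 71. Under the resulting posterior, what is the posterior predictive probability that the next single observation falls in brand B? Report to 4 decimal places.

0.3992

The Dirichlet prior is conjugate to the Multinomial likelihood: each posterior αⱼ = prior αⱼ + observed count nⱼ.
Posterior concentration: (12.8, 65.9, 9.9, 76.5), total = 165.1.
P(next = B | data) = α_{B}/Σα = 0.3992.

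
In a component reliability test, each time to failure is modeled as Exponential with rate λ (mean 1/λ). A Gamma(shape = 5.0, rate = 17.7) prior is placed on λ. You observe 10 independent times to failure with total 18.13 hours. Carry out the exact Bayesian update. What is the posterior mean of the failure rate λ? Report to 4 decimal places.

With a Gamma(shape α, rate β) prior on the exponential rate λ, the posterior after n observations with total T = Σxᵢ is Gamma(α+n, β+T).
Posterior: Gamma(5.0+10, 17.7+18.13) = Gamma(15.0, 35.83).
Posterior mean of λ = α/β = 15.0/35.83 = 0.4186.

0.4186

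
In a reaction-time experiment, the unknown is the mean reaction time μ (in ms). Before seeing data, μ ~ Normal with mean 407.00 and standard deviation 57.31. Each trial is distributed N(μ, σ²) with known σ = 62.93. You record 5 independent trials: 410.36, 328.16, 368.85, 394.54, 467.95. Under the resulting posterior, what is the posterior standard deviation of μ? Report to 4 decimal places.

25.2616

For Normal data with known variance σ², a Normal(μ₀, σ₀²) prior on μ is conjugate. Posterior precision = 1/σ₀² + n/σ²; posterior mean is the precision-weighted average of μ₀ and x̄.
σ₀² = 57.31² = 3284.4361, σ² = 62.93² = 3960.1849; σ² + n·σ₀² = 3960.1849 + 5·3284.4361 = 20382.3654.
Posterior precision = 1/σ₀² + n/σ² = 1/3284.4361 + 5/3960.1849 = (σ² + n·σ₀²)/(σ₀²σ²) = 20382.3654/(3284.4361·3960.1849); posterior variance σₙ² = σ₀²σ²/(σ² + n·σ₀²) = 3284.4361·3960.1849/20382.3654 = 638.148419.
Posterior SD = √σₙ² = √(3284.4361·3960.1849/20382.3654) = 25.2616.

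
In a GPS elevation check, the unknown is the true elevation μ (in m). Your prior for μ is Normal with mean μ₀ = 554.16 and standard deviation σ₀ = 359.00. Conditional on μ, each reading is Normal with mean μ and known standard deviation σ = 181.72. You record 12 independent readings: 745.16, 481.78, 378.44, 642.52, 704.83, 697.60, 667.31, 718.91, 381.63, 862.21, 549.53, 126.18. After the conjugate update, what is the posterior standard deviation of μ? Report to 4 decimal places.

For Normal data with known variance σ², a Normal(μ₀, σ₀²) prior on μ is conjugate. Posterior precision = 1/σ₀² + n/σ²; posterior mean is the precision-weighted average of μ₀ and x̄.
σ₀² = 359.00² = 128881, σ² = 181.72² = 33022.1584; σ² + n·σ₀² = 33022.1584 + 12·128881 = 1579594.1584.
Posterior precision = 1/σ₀² + n/σ² = 1/128881 + 12/33022.1584 = (σ² + n·σ₀²)/(σ₀²σ²) = 1579594.1584/(128881·33022.1584); posterior variance σₙ² = σ₀²σ²/(σ² + n·σ₀²) = 128881·33022.1584/1579594.1584 = 2694.317888.
Posterior SD = √σₙ² = √(128881·33022.1584/1579594.1584) = 51.9068.

51.9068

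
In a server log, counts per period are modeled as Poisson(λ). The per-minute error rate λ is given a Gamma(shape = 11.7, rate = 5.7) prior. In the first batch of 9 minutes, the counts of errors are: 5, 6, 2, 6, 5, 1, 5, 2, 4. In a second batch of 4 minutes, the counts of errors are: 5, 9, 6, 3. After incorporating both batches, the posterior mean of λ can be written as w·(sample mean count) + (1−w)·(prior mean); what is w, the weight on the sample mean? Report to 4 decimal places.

With a Gamma(shape α, rate β) prior, the Poisson likelihood is conjugate: the posterior is Gamma(α + ΣXᵢ, β + n).
Total number of minutes: n = 9 + 4 = 13.
Posterior mean = (α₀+S)/(β₀+n) = [n/(β₀+n)]·(S/n) + [β₀/(β₀+n)]·(α₀/β₀), so only n and β₀ enter the weight.
Weight on data w = n/(β₀+n) = 13/(5.7+13) = 13/18.7 = 0.6952.

0.6952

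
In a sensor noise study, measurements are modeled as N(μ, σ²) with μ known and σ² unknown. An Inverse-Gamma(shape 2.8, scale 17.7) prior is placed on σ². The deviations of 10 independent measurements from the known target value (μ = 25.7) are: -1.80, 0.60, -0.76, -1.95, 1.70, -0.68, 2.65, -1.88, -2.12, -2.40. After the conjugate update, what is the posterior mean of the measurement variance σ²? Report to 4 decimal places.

With known mean μ and an Inverse-Gamma(α, β) prior on σ², the Normal likelihood is conjugate: posterior is Inv-Gamma(α + n/2, β + Σ(xᵢ−μ)²/2).
Σ(xᵢ−μ)² = (-1.80)² + (0.60)² + (-0.76)² + (-1.95)² + (1.70)² + (-0.68)² + (2.65)² + (-1.88)² + (-2.12)² + (-2.40)² = 32.1438.
Posterior: Inv-Gamma(2.8 + 10/2, 17.7 + 32.1438/2) = Inv-Gamma(7.80, 33.77190).
E[σ²|data] = β/(α−1) = 33.77190/6.80 = 4.9665.

4.9665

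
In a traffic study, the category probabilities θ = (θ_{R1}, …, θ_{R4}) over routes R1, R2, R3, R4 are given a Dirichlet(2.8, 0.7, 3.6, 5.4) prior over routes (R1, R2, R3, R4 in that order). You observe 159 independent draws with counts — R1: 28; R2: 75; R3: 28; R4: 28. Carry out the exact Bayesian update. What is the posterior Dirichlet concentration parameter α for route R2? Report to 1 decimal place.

75.7

The Dirichlet prior is conjugate to the Multinomial likelihood: each posterior αⱼ = prior αⱼ + observed count nⱼ.
Posterior concentration: (30.8, 75.7, 31.6, 33.4), total = 171.5.
α_{R2} = 0.7 + 75 = 75.7.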